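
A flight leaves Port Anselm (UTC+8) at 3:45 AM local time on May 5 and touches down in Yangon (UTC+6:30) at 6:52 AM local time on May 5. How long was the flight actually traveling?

Yangon is 1:30 behind Port Anselm.
Clock-face elapsed time (ignoring zones) is 3 hours 7 minutes.
Actual elapsed = 3 hours 7 minutes + 1:30 = 4 hours 37 minutes.

4 hours 37 minutes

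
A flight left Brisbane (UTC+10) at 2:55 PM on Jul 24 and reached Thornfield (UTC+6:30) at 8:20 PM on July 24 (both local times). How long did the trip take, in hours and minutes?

8 hours 55 minutes

Departure in UTC: 2:55 PM − 10:00 = 4:55 AM on Jul 24.
Arrival in UTC: 8:20 PM − 6:30 = 1:50 PM on Jul 24.
Elapsed = 1:50 PM − 4:55 AM = 8 hours 55 minutes.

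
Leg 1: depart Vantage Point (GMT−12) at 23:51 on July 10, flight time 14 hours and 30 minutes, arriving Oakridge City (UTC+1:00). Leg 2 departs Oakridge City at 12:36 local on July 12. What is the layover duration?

Convert departure to UTC: 23:51 + 12:00 = 11:51 UTC on Jul 11.
Add 14 hours and 30 minutes flight time → 02:21 UTC (Jul 12).
Oakridge City is UTC+1:00, so local arrival = 02:21 + 1:00 = 03:21 on Jul 12.
Layover = 12:36 − 03:21 = 9 hours 15 minutes.

9 hours 15 minutes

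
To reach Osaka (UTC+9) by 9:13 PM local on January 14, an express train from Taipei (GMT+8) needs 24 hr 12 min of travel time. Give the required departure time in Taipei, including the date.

8:01 PM on January 13

Target arrival in UTC: 9:13 PM − 9:00 = 12:13 PM on Jan 14.
Subtract 24 hours and 12 minutes → departure 12:01 PM UTC on Jan 13.
Taipei is UTC+8:00: 12:01 PM + 8:00 = 8:01 PM on Jan 13.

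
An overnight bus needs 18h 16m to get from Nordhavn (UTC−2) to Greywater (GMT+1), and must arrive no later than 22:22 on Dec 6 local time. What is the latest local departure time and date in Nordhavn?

Target arrival in UTC: 22:22 − 1:00 = 21:22 on Dec 6.
Subtract 18 hours 16 minutes → departure 03:06 UTC on Dec 6.
Nordhavn is UTC−2:00: 03:06 − 2:00 = 01:06 on Dec 6.

01:06 on December 6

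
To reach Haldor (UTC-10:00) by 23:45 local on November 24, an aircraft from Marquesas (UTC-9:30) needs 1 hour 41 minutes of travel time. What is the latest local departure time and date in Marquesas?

Target arrival in UTC: 23:45 + 10:00 = 09:45 on Nov 25.
Subtract 1 hour 41 minutes → departure 08:04 UTC on Nov 25.
Marquesas is UTC−9:30: 08:04 − 9:30 = 22:34 on Nov 24.

22:34 on November 24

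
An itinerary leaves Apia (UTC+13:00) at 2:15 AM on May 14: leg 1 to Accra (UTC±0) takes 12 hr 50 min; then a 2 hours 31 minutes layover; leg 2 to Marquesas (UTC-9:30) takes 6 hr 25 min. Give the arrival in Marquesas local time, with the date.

1:31 AM on May 14

Convert departure to UTC: 2:15 AM − 13:00 = 1:15 PM UTC on May 13.
Add 12 hours and 50 minutes leg 1 → 2:05 AM UTC (May 14).
Add 2 hours 31 minutes layover in Accra → 4:36 AM UTC.
Add 6 hours and 25 minutes leg 2 → 11:01 AM UTC.
Marquesas is UTC−9:30, so local arrival = 11:01 AM − 9:30 = 1:31 AM on May 14.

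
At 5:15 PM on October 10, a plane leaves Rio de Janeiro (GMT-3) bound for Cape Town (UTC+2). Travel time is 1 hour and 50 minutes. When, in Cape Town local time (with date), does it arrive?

Convert departure to UTC: 5:15 PM + 3:00 = 8:15 PM UTC on Oct 10.
Add 1 hour and 50 minutes travel time → 10:05 PM UTC.
Cape Town is UTC+2:00, so local arrival = 10:05 PM + 2:00 = 12:05 AM on Oct 11.

12:05 AM on Oct 11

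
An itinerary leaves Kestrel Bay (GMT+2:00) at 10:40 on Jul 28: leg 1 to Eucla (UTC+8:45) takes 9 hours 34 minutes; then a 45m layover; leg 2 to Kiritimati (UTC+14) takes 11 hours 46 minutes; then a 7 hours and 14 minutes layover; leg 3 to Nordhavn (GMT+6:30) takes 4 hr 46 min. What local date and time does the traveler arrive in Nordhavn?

01:15 on July 30

Convert departure to UTC: 10:40 − 2:00 = 08:40 UTC on Jul 28.
Add 9 hours 34 minutes leg 1 → 18:14 UTC.
Add 45 minutes layover in Eucla → 18:59 UTC.
Add 11 hours 46 minutes leg 2 → 06:45 UTC (Jul 29).
Add 7 hours 14 minutes layover in Kiritimati → 13:59 UTC.
Add 4 hours and 46 minutes leg 3 → 18:45 UTC.
Nordhavn is UTC+6:30, so local arrival = 18:45 + 6:30 = 01:15 on Jul 30.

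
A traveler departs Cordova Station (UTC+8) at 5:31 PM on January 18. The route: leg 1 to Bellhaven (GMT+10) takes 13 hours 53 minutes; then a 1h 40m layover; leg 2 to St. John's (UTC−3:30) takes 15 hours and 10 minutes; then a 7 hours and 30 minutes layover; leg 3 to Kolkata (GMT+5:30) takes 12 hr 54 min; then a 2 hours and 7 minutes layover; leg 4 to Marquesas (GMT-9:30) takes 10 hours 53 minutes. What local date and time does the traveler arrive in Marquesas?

Convert departure to UTC: 5:31 PM − 8:00 = 9:31 AM UTC on Jan 18.
Add 13 hours 53 minutes leg 1 → 11:24 PM UTC.
Add 1 hour 40 minutes layover in Bellhaven → 1:04 AM UTC (Jan 19).
Add 15 hours 10 minutes leg 2 → 4:14 PM UTC.
Add 7 hours and 30 minutes layover in St. John's → 11:44 PM UTC.
Add 12 hours and 54 minutes leg 3 → 12:38 PM UTC (Jan 20).
Add 2 hours and 7 minutes layover in Kolkata → 2:45 PM UTC.
Add 10 hours and 53 minutes leg 4 → 1:38 AM UTC (Jan 21).
Marquesas is UTC−9:30, so local arrival = 1:38 AM − 9:30 = 4:08 PM on Jan 20.

4:08 PM on January 20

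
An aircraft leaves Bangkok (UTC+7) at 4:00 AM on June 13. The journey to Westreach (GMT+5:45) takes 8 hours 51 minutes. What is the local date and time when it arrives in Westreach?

Westreach is 1:15 behind Bangkok.
After 8 hours and 51 minutes it is 12:51 PM in Bangkok.
Shift by the zone difference: 12:51 PM − 1:15 = 11:36 AM on Jun 13 in Westreach.

11:36 AM on Jun 13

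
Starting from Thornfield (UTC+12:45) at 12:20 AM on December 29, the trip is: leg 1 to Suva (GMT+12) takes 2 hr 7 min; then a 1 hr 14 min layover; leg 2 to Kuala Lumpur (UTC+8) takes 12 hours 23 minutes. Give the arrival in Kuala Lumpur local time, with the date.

11:19 AM on Dec 29

Convert departure to UTC: 12:20 AM − 12:45 = 11:35 AM UTC on Dec 28.
Add 2 hours 7 minutes leg 1 → 1:42 PM UTC.
Add 1 hour and 14 minutes layover in Suva → 2:56 PM UTC.
Add 12 hours and 23 minutes leg 2 → 3:19 AM UTC (Dec 29).
Kuala Lumpur is UTC+8:00, so local arrival = 3:19 AM + 8:00 = 11:19 AM on Dec 29.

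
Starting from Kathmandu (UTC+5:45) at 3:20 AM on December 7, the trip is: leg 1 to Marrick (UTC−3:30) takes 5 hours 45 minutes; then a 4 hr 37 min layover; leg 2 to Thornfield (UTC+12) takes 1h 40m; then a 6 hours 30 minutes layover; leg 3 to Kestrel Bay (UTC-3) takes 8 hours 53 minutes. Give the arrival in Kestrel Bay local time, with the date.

10:00 PM on Dec 7

Convert departure to UTC: 3:20 AM − 5:45 = 9:35 PM UTC on Dec 6.
Add 5 hours and 45 minutes leg 1 → 3:20 AM UTC (Dec 7).
Add 4 hours 37 minutes layover in Marrick → 7:57 AM UTC.
Add 1 hour and 40 minutes leg 2 → 9:37 AM UTC.
Add 6 hours 30 minutes layover in Thornfield → 4:07 PM UTC.
Add 8 hours 53 minutes leg 3 → 1:00 AM UTC (Dec 8).
Kestrel Bay is UTC−3:00, so local arrival = 1:00 AM − 3:00 = 10:00 PM on Dec 7.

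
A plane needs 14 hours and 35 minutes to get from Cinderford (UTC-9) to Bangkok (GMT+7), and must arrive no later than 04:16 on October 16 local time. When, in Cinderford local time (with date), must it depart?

Target arrival in UTC: 04:16 − 7:00 = 21:16 on Oct 15.
Subtract 14 hours 35 minutes → departure 06:41 UTC on Oct 15.
Cinderford is UTC−9:00: 06:41 − 9:00 = 21:41 on Oct 14.

21:41 on October 14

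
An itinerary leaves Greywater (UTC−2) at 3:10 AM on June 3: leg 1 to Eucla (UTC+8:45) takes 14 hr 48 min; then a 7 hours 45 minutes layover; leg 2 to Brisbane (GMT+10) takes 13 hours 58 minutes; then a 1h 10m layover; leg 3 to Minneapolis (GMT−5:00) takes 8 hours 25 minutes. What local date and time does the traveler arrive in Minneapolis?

10:16 PM on June 4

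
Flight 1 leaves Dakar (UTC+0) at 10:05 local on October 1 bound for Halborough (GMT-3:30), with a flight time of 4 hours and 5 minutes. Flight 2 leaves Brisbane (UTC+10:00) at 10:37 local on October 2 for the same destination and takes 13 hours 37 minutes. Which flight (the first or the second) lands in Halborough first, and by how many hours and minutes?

the first, by 24 hours 4 minutes

Flight 1 departs at 10:05 UTC (Oct 1).
+4 hours and 5 minutes → arrive 14:10 UTC on Oct 1.
Flight 2 in UTC: 10:37 − 10:00 = 00:37 on Oct 2.
+13 hours 37 minutes → arrive 14:14 UTC on Oct 2.
Flight 1 lands earlier by 24 hours 4 minutes.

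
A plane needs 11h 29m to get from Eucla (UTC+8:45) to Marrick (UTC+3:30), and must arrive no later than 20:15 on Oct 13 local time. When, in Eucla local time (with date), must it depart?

14:01 on Oct 13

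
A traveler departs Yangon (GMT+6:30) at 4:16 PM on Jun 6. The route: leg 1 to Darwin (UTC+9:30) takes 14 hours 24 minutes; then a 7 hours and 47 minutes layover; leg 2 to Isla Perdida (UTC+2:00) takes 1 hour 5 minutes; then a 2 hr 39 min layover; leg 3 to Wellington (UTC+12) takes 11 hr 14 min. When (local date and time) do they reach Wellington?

10:55 AM on Jun 8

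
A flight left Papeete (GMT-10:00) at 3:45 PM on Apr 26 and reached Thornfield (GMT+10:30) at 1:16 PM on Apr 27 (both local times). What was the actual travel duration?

Thornfield is 20:30 ahead of Papeete.
Clock-face elapsed time (ignoring zones) is 21 hours 31 minutes.
Actual elapsed = 21 hours 31 minutes − 20:30 = 1 hour 1 minute.

1 hour 1 minute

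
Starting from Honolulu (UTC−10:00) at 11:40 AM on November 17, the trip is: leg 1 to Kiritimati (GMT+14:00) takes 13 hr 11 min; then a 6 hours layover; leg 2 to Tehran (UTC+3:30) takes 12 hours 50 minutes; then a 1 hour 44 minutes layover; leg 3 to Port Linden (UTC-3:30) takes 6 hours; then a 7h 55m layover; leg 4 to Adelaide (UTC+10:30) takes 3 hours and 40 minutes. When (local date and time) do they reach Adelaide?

11:30 AM on November 20

Convert departure to UTC: 11:40 AM + 10:00 = 9:40 PM UTC on Nov 17.
Add 13 hours and 11 minutes leg 1 → 10:51 AM UTC (Nov 18).
Add 6 hours layover in Kiritimati → 4:51 PM UTC.
Add 12 hours 50 minutes leg 2 → 5:41 AM UTC (Nov 19).
Add 1 hour and 44 minutes layover in Tehran → 7:25 AM UTC.
Add 6 hours leg 3 → 1:25 PM UTC.
Add 7 hours 55 minutes layover in Port Linden → 9:20 PM UTC.
Add 3 hours and 40 minutes leg 4 → 1:00 AM UTC (Nov 20).
Adelaide is UTC+10:30, so local arrival = 1:00 AM + 10:30 = 11:30 AM on Nov 20.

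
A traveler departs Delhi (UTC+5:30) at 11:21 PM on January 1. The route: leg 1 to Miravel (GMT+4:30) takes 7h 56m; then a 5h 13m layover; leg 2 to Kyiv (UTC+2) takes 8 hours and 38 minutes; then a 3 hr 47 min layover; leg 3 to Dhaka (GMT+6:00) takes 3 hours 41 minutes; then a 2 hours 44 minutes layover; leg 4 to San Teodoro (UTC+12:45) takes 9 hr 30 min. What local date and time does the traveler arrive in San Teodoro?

12:05 AM on January 4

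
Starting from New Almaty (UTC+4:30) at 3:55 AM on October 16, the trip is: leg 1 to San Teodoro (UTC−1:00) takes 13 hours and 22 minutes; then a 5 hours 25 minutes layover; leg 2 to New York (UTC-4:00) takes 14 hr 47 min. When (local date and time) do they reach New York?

Convert departure to UTC: 3:55 AM − 4:30 = 11:25 PM UTC on Oct 15.
Add 13 hours and 22 minutes leg 1 → 12:47 PM UTC (Oct 16).
Add 5 hours 25 minutes layover in San Teodoro → 6:12 PM UTC.
Add 14 hours 47 minutes leg 2 → 8:59 AM UTC (Oct 17).
New York is UTC−4:00, so local arrival = 8:59 AM − 4:00 = 4:59 AM on Oct 17.

4:59 AM on October 17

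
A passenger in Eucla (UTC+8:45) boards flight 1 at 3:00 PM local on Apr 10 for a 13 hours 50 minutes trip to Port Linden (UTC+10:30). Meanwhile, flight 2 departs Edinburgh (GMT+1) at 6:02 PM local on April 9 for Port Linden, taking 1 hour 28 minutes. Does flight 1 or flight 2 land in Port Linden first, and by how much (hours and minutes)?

Flight 1 in UTC: 3:00 PM − 8:45 = 6:15 AM on Apr 10.
+13 hours and 50 minutes → arrive 8:05 PM UTC on Apr 10.
Flight 2 in UTC: 6:02 PM − 1:00 = 5:02 PM on Apr 9.
+1 hour and 28 minutes → arrive 6:30 PM UTC on Apr 9.
Flight 2 lands earlier by 25 hours 35 minutes.

the second, by 25 hours 35 minutes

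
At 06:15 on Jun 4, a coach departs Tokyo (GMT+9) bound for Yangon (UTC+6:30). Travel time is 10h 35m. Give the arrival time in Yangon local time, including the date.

Convert departure to UTC: 06:15 − 9:00 = 21:15 UTC on Jun 3.
Add 10 hours 35 minutes travel time → 07:50 UTC (Jun 4).
Yangon is UTC+6:30, so local arrival = 07:50 + 6:30 = 14:20 on Jun 4.

14:20 on Jun 4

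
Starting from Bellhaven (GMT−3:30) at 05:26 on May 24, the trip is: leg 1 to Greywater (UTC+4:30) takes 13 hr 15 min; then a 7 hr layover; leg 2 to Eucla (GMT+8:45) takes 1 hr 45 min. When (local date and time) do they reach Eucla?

15:41 on May 25

Convert departure to UTC: 05:26 + 3:30 = 08:56 UTC on May 24.
Add 13 hours and 15 minutes leg 1 → 22:11 UTC.
Add 7 hours layover in Greywater → 05:11 UTC (May 25).
Add 1 hour 45 minutes leg 2 → 06:56 UTC.
Eucla is UTC+8:45, so local arrival = 06:56 + 8:45 = 15:41 on May 25.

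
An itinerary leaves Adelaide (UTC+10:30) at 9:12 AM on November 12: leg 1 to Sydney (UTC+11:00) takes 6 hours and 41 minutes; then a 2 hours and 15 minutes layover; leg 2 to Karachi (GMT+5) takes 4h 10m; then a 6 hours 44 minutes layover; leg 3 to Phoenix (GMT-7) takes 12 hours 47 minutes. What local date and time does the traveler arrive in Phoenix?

Convert departure to UTC: 9:12 AM − 10:30 = 10:42 PM UTC on Nov 11.
Add 6 hours and 41 minutes leg 1 → 5:23 AM UTC (Nov 12).
Add 2 hours 15 minutes layover in Sydney → 7:38 AM UTC.
Add 4 hours and 10 minutes leg 2 → 11:48 AM UTC.
Add 6 hours and 44 minutes layover in Karachi → 6:32 PM UTC.
Add 12 hours and 47 minutes leg 3 → 7:19 AM UTC (Nov 13).
Phoenix is UTC−7:00, so local arrival = 7:19 AM − 7:00 = 12:19 AM on Nov 13.

12:19 AM on Nov 13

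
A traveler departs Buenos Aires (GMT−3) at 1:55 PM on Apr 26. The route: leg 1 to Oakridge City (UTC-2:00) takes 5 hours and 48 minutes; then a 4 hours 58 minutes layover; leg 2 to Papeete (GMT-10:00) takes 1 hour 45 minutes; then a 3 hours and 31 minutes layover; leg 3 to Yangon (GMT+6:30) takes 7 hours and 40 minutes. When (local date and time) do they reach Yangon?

11:07 PM on Apr 27

Convert departure to UTC: 1:55 PM + 3:00 = 4:55 PM UTC on Apr 26.
Add 5 hours 48 minutes leg 1 → 10:43 PM UTC.
Add 4 hours 58 minutes layover in Oakridge City → 3:41 AM UTC (Apr 27).
Add 1 hour 45 minutes leg 2 → 5:26 AM UTC.
Add 3 hours 31 minutes layover in Papeete → 8:57 AM UTC.
Add 7 hours and 40 minutes leg 3 → 4:37 PM UTC.
Yangon is UTC+6:30, so local arrival = 4:37 PM + 6:30 = 11:07 PM on Apr 27.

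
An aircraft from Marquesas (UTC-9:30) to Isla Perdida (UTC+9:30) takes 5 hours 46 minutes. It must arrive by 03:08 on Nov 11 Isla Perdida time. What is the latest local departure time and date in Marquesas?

02:22 on Nov 10

Target arrival in UTC: 03:08 − 9:30 = 17:38 on Nov 10.
Subtract 5 hours 46 minutes → departure 11:52 UTC on Nov 10.
Marquesas is UTC−9:30: 11:52 − 9:30 = 02:22 on Nov 10.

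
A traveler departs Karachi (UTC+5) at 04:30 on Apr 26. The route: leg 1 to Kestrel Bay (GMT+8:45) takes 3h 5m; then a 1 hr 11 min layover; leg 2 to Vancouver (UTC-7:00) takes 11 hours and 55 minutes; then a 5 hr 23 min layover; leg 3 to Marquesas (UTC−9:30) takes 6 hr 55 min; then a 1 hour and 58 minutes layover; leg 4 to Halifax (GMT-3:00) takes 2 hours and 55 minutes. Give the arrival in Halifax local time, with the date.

05:52 on Apr 27

Convert departure to UTC: 04:30 − 5:00 = 23:30 UTC on Apr 25.
Add 3 hours and 5 minutes leg 1 → 02:35 UTC (Apr 26).
Add 1 hour and 11 minutes layover in Kestrel Bay → 03:46 UTC.
Add 11 hours 55 minutes leg 2 → 15:41 UTC.
Add 5 hours 23 minutes layover in Vancouver → 21:04 UTC.
Add 6 hours and 55 minutes leg 3 → 03:59 UTC (Apr 27).
Add 1 hour and 58 minutes layover in Marquesas → 05:57 UTC.
Add 2 hours 55 minutes leg 4 → 08:52 UTC.
Halifax is UTC−3:00, so local arrival = 08:52 − 3:00 = 05:52 on Apr 27.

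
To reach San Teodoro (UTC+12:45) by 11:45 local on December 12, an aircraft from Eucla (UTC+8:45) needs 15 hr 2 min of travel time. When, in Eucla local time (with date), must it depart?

Target arrival in UTC: 11:45 − 12:45 = 23:00 on Dec 11.
Subtract 15 hours and 2 minutes → departure 07:58 UTC on Dec 11.
Eucla is UTC+8:45: 07:58 + 8:45 = 16:43 on Dec 11.

16:43 on December 11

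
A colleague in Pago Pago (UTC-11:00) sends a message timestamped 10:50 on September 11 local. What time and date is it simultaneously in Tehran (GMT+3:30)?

01:20 on Sep 12

In UTC: 10:50 + 11:00 = 21:50 on Sep 11.
Tehran is UTC+3:30: 21:50 + 3:30 = 01:20 on Sep 12.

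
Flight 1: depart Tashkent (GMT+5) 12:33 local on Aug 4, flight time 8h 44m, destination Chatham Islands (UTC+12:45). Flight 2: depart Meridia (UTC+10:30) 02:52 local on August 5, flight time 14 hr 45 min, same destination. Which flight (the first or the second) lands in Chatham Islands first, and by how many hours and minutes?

Flight 1 in UTC: 12:33 − 5:00 = 07:33 on Aug 4.
+8 hours and 44 minutes → arrive 16:17 UTC on Aug 4.
Flight 2 in UTC: 02:52 − 10:30 = 16:22 on Aug 4.
+14 hours and 45 minutes → arrive 07:07 UTC on Aug 5.
Flight 1 lands earlier by 14 hours 50 minutes.

the first, by 14 hours 50 minutes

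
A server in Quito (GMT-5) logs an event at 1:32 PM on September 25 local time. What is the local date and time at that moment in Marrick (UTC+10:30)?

5:02 AM on September 26

Marrick is 15:30 ahead of Quito.
Shift by the zone difference: 1:32 PM + 15:30 = 5:02 AM on Sep 26 in Marrick.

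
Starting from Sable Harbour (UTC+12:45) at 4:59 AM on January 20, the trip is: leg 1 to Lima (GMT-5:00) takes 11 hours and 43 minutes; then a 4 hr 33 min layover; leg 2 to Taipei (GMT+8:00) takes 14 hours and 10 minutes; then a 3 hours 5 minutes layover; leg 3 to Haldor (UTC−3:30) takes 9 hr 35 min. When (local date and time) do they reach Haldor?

Convert departure to UTC: 4:59 AM − 12:45 = 4:14 PM UTC on Jan 19.
Add 11 hours 43 minutes leg 1 → 3:57 AM UTC (Jan 20).
Add 4 hours 33 minutes layover in Lima → 8:30 AM UTC.
Add 14 hours and 10 minutes leg 2 → 10:40 PM UTC.
Add 3 hours 5 minutes layover in Taipei → 1:45 AM UTC (Jan 21).
Add 9 hours and 35 minutes leg 3 → 11:20 AM UTC.
Haldor is UTC−3:30, so local arrival = 11:20 AM − 3:30 = 7:50 AM on Jan 21.

7:50 AM on January 21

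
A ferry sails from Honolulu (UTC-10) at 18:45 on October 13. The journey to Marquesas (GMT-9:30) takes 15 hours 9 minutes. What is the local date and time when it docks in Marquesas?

Convert departure to UTC: 18:45 + 10:00 = 04:45 UTC on Oct 14.
Add 15 hours 9 minutes travel time → 19:54 UTC.
Marquesas is UTC−9:30, so local arrival = 19:54 − 9:30 = 10:24 on Oct 14.

10:24 on Oct 14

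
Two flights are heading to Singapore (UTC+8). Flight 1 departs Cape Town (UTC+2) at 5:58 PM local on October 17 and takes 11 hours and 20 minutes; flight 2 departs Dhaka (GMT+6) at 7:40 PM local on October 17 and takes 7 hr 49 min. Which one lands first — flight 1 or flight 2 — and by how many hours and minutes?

the second, by 5 hours 49 minutes

Flight 1 in UTC: 5:58 PM − 2:00 = 3:58 PM on Oct 17.
+11 hours 20 minutes → arrive 3:18 AM UTC on Oct 18.
Flight 2 in UTC: 7:40 PM − 6:00 = 1:40 PM on Oct 17.
+7 hours and 49 minutes → arrive 9:29 PM UTC on Oct 17.
Flight 2 lands earlier by 5 hours 49 minutes.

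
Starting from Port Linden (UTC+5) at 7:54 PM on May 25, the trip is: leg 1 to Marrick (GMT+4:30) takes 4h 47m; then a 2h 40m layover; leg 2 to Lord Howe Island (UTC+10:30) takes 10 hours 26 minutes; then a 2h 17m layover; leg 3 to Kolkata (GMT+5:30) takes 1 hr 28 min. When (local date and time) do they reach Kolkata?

6:02 PM on May 26

Convert departure to UTC: 7:54 PM − 5:00 = 2:54 PM UTC on May 25.
Add 4 hours and 47 minutes leg 1 → 7:41 PM UTC.
Add 2 hours and 40 minutes layover in Marrick → 10:21 PM UTC.
Add 10 hours 26 minutes leg 2 → 8:47 AM UTC (May 26).
Add 2 hours 17 minutes layover in Lord Howe Island → 11:04 AM UTC.
Add 1 hour 28 minutes leg 3 → 12:32 PM UTC.
Kolkata is UTC+5:30, so local arrival = 12:32 PM + 5:30 = 6:02 PM on May 26.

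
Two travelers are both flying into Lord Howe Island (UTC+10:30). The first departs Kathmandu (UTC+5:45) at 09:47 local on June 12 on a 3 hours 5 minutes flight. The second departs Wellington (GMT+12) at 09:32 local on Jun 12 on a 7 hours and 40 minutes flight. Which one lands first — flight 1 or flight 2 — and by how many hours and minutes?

the second, by 1 hour 55 minutes

Flight 1 in UTC: 09:47 − 5:45 = 04:02 on Jun 12.
+3 hours and 5 minutes → arrive 07:07 UTC on Jun 12.
Flight 2 in UTC: 09:32 − 12:00 = 21:32 on Jun 11.
+7 hours and 40 minutes → arrive 05:12 UTC on Jun 12.
Flight 2 lands earlier by 1 hour 55 minutes.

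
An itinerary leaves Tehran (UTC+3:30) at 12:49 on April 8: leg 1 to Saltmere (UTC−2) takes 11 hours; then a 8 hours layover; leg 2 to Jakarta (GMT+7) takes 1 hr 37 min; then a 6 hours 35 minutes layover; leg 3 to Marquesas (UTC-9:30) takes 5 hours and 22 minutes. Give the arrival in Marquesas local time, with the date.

08:23 on Apr 9

Convert departure to UTC: 12:49 − 3:30 = 09:19 UTC on Apr 8.
Add 11 hours leg 1 → 20:19 UTC.
Add 8 hours layover in Saltmere → 04:19 UTC (Apr 9).
Add 1 hour and 37 minutes leg 2 → 05:56 UTC.
Add 6 hours and 35 minutes layover in Jakarta → 12:31 UTC.
Add 5 hours 22 minutes leg 3 → 17:53 UTC.
Marquesas is UTC−9:30, so local arrival = 17:53 − 9:30 = 08:23 on Apr 9.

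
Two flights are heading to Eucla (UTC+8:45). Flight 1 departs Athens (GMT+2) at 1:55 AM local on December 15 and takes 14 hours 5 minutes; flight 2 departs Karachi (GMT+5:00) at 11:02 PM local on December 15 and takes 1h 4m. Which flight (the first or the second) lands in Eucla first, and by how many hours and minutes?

the first, by 5 hours 6 minutes

Flight 1 in UTC: 1:55 AM − 2:00 = 11:55 PM on Dec 14.
+14 hours and 5 minutes → arrive 2:00 PM UTC on Dec 15.
Flight 2 in UTC: 11:02 PM − 5:00 = 6:02 PM on Dec 15.
+1 hour and 4 minutes → arrive 7:06 PM UTC on Dec 15.
Flight 1 lands earlier by 5 hours 6 minutes.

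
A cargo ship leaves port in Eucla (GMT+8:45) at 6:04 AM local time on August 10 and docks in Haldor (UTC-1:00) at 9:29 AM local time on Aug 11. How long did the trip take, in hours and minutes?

Haldor is 9:45 behind Eucla.
Clock-face elapsed time (ignoring zones) is 27 hours 25 minutes.
Actual elapsed = 27 hours 25 minutes + 9:45 = 37 hours 10 minutes.

37 hours 10 minutes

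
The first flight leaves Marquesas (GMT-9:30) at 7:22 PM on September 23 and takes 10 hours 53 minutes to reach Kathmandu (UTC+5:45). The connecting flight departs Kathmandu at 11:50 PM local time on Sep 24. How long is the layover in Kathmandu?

2 hours 20 minutes

Convert departure to UTC: 7:22 PM + 9:30 = 4:52 AM UTC on Sep 24.
Add 10 hours 53 minutes flight time → 3:45 PM UTC.
Kathmandu is UTC+5:45, so local arrival = 3:45 PM + 5:45 = 9:30 PM on Sep 24.
Layover = 11:50 PM − 9:30 PM = 2 hours 20 minutes.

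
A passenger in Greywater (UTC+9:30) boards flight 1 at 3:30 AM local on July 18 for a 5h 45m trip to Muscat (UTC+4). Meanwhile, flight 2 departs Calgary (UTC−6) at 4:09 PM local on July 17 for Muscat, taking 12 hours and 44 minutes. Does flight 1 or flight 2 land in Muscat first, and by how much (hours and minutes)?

the first, by 11 hours 8 minutes

Flight 1 in UTC: 3:30 AM − 9:30 = 6:00 PM on Jul 17.
+5 hours 45 minutes → arrive 11:45 PM UTC on Jul 17.
Flight 2 in UTC: 4:09 PM + 6:00 = 10:09 PM on Jul 17.
+12 hours 44 minutes → arrive 10:53 AM UTC on Jul 18.
Flight 1 lands earlier by 11 hours 8 minutes.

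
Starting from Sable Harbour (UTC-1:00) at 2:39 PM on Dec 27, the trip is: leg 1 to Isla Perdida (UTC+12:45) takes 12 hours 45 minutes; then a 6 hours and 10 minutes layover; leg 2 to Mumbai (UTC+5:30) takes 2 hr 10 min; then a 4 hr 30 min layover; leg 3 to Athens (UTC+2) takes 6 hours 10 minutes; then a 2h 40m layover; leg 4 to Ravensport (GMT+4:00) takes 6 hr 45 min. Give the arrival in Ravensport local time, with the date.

Convert departure to UTC: 2:39 PM + 1:00 = 3:39 PM UTC on Dec 27.
Add 12 hours and 45 minutes leg 1 → 4:24 AM UTC (Dec 28).
Add 6 hours and 10 minutes layover in Isla Perdida → 10:34 AM UTC.
Add 2 hours and 10 minutes leg 2 → 12:44 PM UTC.
Add 4 hours and 30 minutes layover in Mumbai → 5:14 PM UTC.
Add 6 hours and 10 minutes leg 3 → 11:24 PM UTC.
Add 2 hours 40 minutes layover in Athens → 2:04 AM UTC (Dec 29).
Add 6 hours and 45 minutes leg 4 → 8:49 AM UTC.
Ravensport is UTC+4:00, so local arrival = 8:49 AM + 4:00 = 12:49 PM on Dec 29.

12:49 PM on Dec 29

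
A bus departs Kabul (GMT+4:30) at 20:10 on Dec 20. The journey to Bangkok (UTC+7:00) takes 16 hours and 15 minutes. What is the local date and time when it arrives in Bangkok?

14:55 on December 21

Bangkok is 2:30 ahead of Kabul.
After 16 hours and 15 minutes it is 12:25 (Dec 21) in Kabul.
Shift by the zone difference: 12:25 + 2:30 = 14:55 on Dec 21 in Bangkok.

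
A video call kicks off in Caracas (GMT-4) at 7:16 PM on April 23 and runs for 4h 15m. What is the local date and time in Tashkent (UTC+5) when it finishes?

8:31 AM on April 24

Convert start to UTC: 7:16 PM + 4:00 = 11:16 PM UTC on Apr 23.
Add 4 hours 15 minutes duration → 3:31 AM UTC (Apr 24).
Tashkent is UTC+5:00, so local end time = 3:31 AM + 5:00 = 8:31 AM on Apr 24.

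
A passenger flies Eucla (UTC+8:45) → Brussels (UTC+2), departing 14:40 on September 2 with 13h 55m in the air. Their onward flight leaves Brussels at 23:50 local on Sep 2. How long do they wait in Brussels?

Convert departure to UTC: 14:40 − 8:45 = 05:55 UTC on Sep 2.
Add 13 hours and 55 minutes flight time → 19:50 UTC.
Brussels is UTC+2:00, so local arrival = 19:50 + 2:00 = 21:50 on Sep 2.
Layover = 23:50 − 21:50 = 2 hours.

2 hours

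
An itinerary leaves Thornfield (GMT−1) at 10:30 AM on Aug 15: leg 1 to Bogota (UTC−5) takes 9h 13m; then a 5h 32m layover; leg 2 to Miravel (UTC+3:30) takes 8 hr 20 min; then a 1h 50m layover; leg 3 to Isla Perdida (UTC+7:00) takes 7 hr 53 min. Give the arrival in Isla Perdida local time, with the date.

3:18 AM on August 17

Convert departure to UTC: 10:30 AM + 1:00 = 11:30 AM UTC on Aug 15.
Add 9 hours 13 minutes leg 1 → 8:43 PM UTC.
Add 5 hours and 32 minutes layover in Bogota → 2:15 AM UTC (Aug 16).
Add 8 hours 20 minutes leg 2 → 10:35 AM UTC.
Add 1 hour 50 minutes layover in Miravel → 12:25 PM UTC.
Add 7 hours and 53 minutes leg 3 → 8:18 PM UTC.
Isla Perdida is UTC+7:00, so local arrival = 8:18 PM + 7:00 = 3:18 AM on Aug 17.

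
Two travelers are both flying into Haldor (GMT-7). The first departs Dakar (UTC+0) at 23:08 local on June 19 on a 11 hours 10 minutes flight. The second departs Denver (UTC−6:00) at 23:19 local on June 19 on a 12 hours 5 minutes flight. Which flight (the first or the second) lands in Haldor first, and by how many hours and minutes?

the first, by 7 hours 6 minutes

Flight 1 departs at 23:08 UTC (Jun 19).
+11 hours 10 minutes → arrive 10:18 UTC on Jun 20.
Flight 2 in UTC: 23:19 + 6:00 = 05:19 on Jun 20.
+12 hours 5 minutes → arrive 17:24 UTC on Jun 20.
Flight 1 lands earlier by 7 hours 6 minutes.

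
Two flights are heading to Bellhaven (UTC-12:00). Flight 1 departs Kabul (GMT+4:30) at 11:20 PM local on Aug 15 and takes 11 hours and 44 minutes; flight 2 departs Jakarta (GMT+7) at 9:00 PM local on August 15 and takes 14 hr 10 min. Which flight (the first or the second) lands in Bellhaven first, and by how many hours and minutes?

Flight 1 in UTC: 11:20 PM − 4:30 = 6:50 PM on Aug 15.
+11 hours and 44 minutes → arrive 6:34 AM UTC on Aug 16.
Flight 2 in UTC: 9:00 PM − 7:00 = 2:00 PM on Aug 15.
+14 hours 10 minutes → arrive 4:10 AM UTC on Aug 16.
Flight 2 lands earlier by 2 hours 24 minutes.

the second, by 2 hours 24 minutes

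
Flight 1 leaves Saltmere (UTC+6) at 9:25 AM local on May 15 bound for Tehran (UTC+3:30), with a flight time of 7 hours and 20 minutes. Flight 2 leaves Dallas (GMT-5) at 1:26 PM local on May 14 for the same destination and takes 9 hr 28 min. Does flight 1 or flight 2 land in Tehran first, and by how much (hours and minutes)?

the second, by 6 hours 51 minutes

Flight 1 in UTC: 9:25 AM − 6:00 = 3:25 AM on May 15.
+7 hours and 20 minutes → arrive 10:45 AM UTC on May 15.
Flight 2 in UTC: 1:26 PM + 5:00 = 6:26 PM on May 14.
+9 hours 28 minutes → arrive 3:54 AM UTC on May 15.
Flight 2 lands earlier by 6 hours 51 minutes.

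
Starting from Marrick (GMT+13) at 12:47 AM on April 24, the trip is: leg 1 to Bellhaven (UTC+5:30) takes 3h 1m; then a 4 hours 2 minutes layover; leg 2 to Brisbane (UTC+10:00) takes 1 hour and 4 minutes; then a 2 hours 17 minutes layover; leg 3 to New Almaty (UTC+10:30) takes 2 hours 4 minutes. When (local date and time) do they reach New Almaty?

Convert departure to UTC: 12:47 AM − 13:00 = 11:47 AM UTC on Apr 23.
Add 3 hours and 1 minute leg 1 → 2:48 PM UTC.
Add 4 hours and 2 minutes layover in Bellhaven → 6:50 PM UTC.
Add 1 hour 4 minutes leg 2 → 7:54 PM UTC.
Add 2 hours 17 minutes layover in Brisbane → 10:11 PM UTC.
Add 2 hours 4 minutes leg 3 → 12:15 AM UTC (Apr 24).
New Almaty is UTC+10:30, so local arrival = 12:15 AM + 10:30 = 10:45 AM on Apr 24.

10:45 AM on April 24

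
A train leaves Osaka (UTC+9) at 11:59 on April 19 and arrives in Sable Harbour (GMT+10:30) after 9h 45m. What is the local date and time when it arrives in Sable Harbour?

23:14 on Apr 19

Convert departure to UTC: 11:59 − 9:00 = 02:59 UTC on Apr 19.
Add 9 hours 45 minutes travel time → 12:44 UTC.
Sable Harbour is UTC+10:30, so local arrival = 12:44 + 10:30 = 23:14 on Apr 19.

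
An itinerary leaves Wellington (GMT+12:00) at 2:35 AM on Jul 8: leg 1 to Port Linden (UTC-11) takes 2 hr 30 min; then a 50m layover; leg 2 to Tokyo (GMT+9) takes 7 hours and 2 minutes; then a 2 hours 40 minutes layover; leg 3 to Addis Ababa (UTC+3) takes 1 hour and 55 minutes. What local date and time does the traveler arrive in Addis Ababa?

8:32 AM on Jul 8

Convert departure to UTC: 2:35 AM − 12:00 = 2:35 PM UTC on Jul 7.
Add 2 hours 30 minutes leg 1 → 5:05 PM UTC.
Add 50 minutes layover in Port Linden → 5:55 PM UTC.
Add 7 hours and 2 minutes leg 2 → 12:57 AM UTC (Jul 8).
Add 2 hours 40 minutes layover in Tokyo → 3:37 AM UTC.
Add 1 hour 55 minutes leg 3 → 5:32 AM UTC.
Addis Ababa is UTC+3:00, so local arrival = 5:32 AM + 3:00 = 8:32 AM on Jul 8.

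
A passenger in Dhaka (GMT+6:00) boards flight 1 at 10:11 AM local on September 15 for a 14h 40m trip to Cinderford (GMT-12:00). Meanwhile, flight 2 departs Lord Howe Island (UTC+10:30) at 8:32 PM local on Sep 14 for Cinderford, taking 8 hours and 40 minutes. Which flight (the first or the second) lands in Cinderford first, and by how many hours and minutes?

Flight 1 in UTC: 10:11 AM − 6:00 = 4:11 AM on Sep 15.
+14 hours and 40 minutes → arrive 6:51 PM UTC on Sep 15.
Flight 2 in UTC: 8:32 PM − 10:30 = 10:02 AM on Sep 14.
+8 hours 40 minutes → arrive 6:42 PM UTC on Sep 14.
Flight 2 lands earlier by 24 hours 9 minutes.

the second, by 24 hours 9 minutes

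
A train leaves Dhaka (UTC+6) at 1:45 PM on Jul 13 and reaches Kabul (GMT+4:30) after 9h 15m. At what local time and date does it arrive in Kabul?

Convert departure to UTC: 1:45 PM − 6:00 = 7:45 AM UTC on Jul 13.
Add 9 hours and 15 minutes travel time → 5:00 PM UTC.
Kabul is UTC+4:30, so local arrival = 5:00 PM + 4:30 = 9:30 PM on Jul 13.

9:30 PM on July 13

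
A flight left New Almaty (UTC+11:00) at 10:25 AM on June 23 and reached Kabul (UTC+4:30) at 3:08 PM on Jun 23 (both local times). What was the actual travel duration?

Kabul is 6:30 behind New Almaty.
Clock-face elapsed time (ignoring zones) is 4 hours 43 minutes.
Actual elapsed = 4 hours 43 minutes + 6:30 = 11 hours 13 minutes.

11 hours 13 minutes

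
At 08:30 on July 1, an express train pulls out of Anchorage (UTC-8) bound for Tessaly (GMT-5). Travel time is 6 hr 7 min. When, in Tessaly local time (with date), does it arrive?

17:37 on Jul 1

Tessaly is 3:00 ahead of Anchorage.
After 6 hours and 7 minutes it is 14:37 in Anchorage.
Shift by the zone difference: 14:37 + 3:00 = 17:37 on Jul 1 in Tessaly.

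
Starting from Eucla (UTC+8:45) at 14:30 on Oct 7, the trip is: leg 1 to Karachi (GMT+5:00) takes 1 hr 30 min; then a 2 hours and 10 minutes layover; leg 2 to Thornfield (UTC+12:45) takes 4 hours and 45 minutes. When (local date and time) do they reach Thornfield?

02:55 on Oct 8

Convert departure to UTC: 14:30 − 8:45 = 05:45 UTC on Oct 7.
Add 1 hour 30 minutes leg 1 → 07:15 UTC.
Add 2 hours 10 minutes layover in Karachi → 09:25 UTC.
Add 4 hours 45 minutes leg 2 → 14:10 UTC.
Thornfield is UTC+12:45, so local arrival = 14:10 + 12:45 = 02:55 on Oct 8.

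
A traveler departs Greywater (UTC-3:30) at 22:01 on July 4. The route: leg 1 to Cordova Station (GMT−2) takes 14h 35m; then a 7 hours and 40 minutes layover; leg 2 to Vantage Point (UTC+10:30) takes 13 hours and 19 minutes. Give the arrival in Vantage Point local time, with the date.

23:35 on Jul 6

Convert departure to UTC: 22:01 + 3:30 = 01:31 UTC on Jul 5.
Add 14 hours 35 minutes leg 1 → 16:06 UTC.
Add 7 hours 40 minutes layover in Cordova Station → 23:46 UTC.
Add 13 hours and 19 minutes leg 2 → 13:05 UTC (Jul 6).
Vantage Point is UTC+10:30, so local arrival = 13:05 + 10:30 = 23:35 on Jul 6.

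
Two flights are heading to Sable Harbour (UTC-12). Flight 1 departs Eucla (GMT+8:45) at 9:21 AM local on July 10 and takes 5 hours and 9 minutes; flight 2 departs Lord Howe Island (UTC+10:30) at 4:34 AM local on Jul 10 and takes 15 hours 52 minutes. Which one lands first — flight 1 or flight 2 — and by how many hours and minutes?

the first, by 4 hours 11 minutes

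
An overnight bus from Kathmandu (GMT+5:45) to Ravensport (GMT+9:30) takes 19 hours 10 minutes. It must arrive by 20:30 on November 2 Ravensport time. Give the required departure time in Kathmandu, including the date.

21:35 on Nov 1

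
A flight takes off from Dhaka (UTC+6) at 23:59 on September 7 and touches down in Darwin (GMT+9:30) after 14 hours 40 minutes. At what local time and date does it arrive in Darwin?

18:09 on Sep 8

Convert departure to UTC: 23:59 − 6:00 = 17:59 UTC on Sep 7.
Add 14 hours and 40 minutes travel time → 08:39 UTC (Sep 8).
Darwin is UTC+9:30, so local arrival = 08:39 + 9:30 = 18:09 on Sep 8.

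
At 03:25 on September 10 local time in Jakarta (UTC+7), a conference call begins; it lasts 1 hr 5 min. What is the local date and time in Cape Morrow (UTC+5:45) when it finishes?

03:15 on September 10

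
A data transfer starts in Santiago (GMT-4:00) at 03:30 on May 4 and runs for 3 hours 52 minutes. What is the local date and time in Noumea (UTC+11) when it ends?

Convert start to UTC: 03:30 + 4:00 = 07:30 UTC on May 4.
Add 3 hours and 52 minutes duration → 11:22 UTC.
Noumea is UTC+11:00, so local end time = 11:22 + 11:00 = 22:22 on May 4.

22:22 on May 4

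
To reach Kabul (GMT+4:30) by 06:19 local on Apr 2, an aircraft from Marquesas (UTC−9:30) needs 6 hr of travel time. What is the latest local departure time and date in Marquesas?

Target arrival in UTC: 06:19 − 4:30 = 01:49 on Apr 2.
Subtract 6 hours → departure 19:49 UTC on Apr 1.
Marquesas is UTC−9:30: 19:49 − 9:30 = 10:19 on Apr 1.

10:19 on Apr 1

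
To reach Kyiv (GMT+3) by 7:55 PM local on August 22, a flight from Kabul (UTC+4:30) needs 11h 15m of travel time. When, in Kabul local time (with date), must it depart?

10:10 AM on August 22

Target arrival in UTC: 7:55 PM − 3:00 = 4:55 PM on Aug 22.
Subtract 11 hours and 15 minutes → departure 5:40 AM UTC on Aug 22.
Kabul is UTC+4:30: 5:40 AM + 4:30 = 10:10 AM on Aug 22.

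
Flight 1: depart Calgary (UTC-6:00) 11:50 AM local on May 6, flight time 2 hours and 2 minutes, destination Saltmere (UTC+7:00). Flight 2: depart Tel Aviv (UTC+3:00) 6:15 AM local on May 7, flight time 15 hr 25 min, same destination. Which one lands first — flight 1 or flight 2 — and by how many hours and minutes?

Flight 1 in UTC: 11:50 AM + 6:00 = 5:50 PM on May 6.
+2 hours and 2 minutes → arrive 7:52 PM UTC on May 6.
Flight 2 in UTC: 6:15 AM − 3:00 = 3:15 AM on May 7.
+15 hours and 25 minutes → arrive 6:40 PM UTC on May 7.
Flight 1 lands earlier by 22 hours 48 minutes.

the first, by 22 hours 48 minutes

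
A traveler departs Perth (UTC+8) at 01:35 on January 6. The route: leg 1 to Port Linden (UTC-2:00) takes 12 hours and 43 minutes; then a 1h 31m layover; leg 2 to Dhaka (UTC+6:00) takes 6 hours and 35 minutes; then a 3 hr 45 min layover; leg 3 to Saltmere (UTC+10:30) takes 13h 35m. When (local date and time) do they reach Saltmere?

Convert departure to UTC: 01:35 − 8:00 = 17:35 UTC on Jan 5.
Add 12 hours 43 minutes leg 1 → 06:18 UTC (Jan 6).
Add 1 hour 31 minutes layover in Port Linden → 07:49 UTC.
Add 6 hours 35 minutes leg 2 → 14:24 UTC.
Add 3 hours 45 minutes layover in Dhaka → 18:09 UTC.
Add 13 hours 35 minutes leg 3 → 07:44 UTC (Jan 7).
Saltmere is UTC+10:30, so local arrival = 07:44 + 10:30 = 18:14 on Jan 7.

18:14 on January 7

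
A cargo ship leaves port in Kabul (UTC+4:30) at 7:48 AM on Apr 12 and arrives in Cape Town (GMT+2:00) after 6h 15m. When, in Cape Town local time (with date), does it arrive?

11:33 AM on April 12

Convert departure to UTC: 7:48 AM − 4:30 = 3:18 AM UTC on Apr 12.
Add 6 hours 15 minutes travel time → 9:33 AM UTC.
Cape Town is UTC+2:00, so local arrival = 9:33 AM + 2:00 = 11:33 AM on Apr 12.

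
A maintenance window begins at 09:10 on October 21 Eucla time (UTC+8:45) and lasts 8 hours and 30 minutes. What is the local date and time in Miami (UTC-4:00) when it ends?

Convert start to UTC: 09:10 − 8:45 = 00:25 UTC on Oct 21.
Add 8 hours and 30 minutes duration → 08:55 UTC.
Miami is UTC−4:00, so local end time = 08:55 − 4:00 = 04:55 on Oct 21.

04:55 on October 21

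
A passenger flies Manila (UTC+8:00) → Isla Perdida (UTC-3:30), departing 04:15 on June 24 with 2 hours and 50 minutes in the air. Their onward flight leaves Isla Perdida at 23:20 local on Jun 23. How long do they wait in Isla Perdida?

Convert departure to UTC: 04:15 − 8:00 = 20:15 UTC on Jun 23.
Add 2 hours 50 minutes flight time → 23:05 UTC.
Isla Perdida is UTC−3:30, so local arrival = 23:05 − 3:30 = 19:35 on Jun 23.
Layover = 23:20 − 19:35 = 3 hours 45 minutes.

3 hours 45 minutes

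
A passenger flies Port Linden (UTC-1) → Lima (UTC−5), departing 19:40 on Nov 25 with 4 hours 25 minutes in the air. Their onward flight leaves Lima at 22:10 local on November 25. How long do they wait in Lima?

Convert departure to UTC: 19:40 + 1:00 = 20:40 UTC on Nov 25.
Add 4 hours 25 minutes flight time → 01:05 UTC (Nov 26).
Lima is UTC−5:00, so local arrival = 01:05 − 5:00 = 20:05 on Nov 25.
Layover = 22:10 − 20:05 = 2 hours 5 minutes.

2 hours 5 minutes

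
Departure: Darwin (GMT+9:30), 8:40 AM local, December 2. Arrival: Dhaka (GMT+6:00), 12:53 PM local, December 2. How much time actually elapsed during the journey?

7 hours 43 minutes

Departure in UTC: 8:40 AM − 9:30 = 11:10 PM on Dec 1.
Arrival in UTC: 12:53 PM − 6:00 = 6:53 AM on Dec 2.
Elapsed = 6:53 AM − 11:10 PM (+1 day) = 7 hours 43 minutes.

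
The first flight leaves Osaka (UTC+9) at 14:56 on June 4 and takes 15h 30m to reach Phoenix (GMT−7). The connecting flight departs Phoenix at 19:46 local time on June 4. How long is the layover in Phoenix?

Convert departure to UTC: 14:56 − 9:00 = 05:56 UTC on Jun 4.
Add 15 hours 30 minutes flight time → 21:26 UTC.
Phoenix is UTC−7:00, so local arrival = 21:26 − 7:00 = 14:26 on Jun 4.
Layover = 19:46 − 14:26 = 5 hours 20 minutes.

5 hours 20 minutes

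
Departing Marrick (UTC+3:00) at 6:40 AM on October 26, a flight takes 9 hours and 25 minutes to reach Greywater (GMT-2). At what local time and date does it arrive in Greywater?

11:05 AM on Oct 26

Convert departure to UTC: 6:40 AM − 3:00 = 3:40 AM UTC on Oct 26.
Add 9 hours and 25 minutes travel time → 1:05 PM UTC.
Greywater is UTC−2:00, so local arrival = 1:05 PM − 2:00 = 11:05 AM on Oct 26.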